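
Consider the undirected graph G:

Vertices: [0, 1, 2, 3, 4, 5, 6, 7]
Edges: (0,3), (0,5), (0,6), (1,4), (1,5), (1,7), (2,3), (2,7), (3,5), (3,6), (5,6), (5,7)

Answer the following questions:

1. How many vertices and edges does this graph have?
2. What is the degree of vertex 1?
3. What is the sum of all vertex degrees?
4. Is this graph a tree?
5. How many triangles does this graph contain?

Count: 8 vertices, 12 edges.
Vertex 1 has neighbors [4, 5, 7], degree = 3.
Handshaking lemma: 2 * 12 = 24.
A tree on 8 vertices has 7 edges. This graph has 12 edges (5 extra). Not a tree.
Number of triangles = 5.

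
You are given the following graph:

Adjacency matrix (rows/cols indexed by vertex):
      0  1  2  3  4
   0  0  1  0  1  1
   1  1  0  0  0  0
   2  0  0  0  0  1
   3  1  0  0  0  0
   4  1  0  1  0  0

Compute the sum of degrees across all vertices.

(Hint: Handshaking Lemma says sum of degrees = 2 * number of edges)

Count edges: 4 edges.
By Handshaking Lemma: sum of degrees = 2 * 4 = 8.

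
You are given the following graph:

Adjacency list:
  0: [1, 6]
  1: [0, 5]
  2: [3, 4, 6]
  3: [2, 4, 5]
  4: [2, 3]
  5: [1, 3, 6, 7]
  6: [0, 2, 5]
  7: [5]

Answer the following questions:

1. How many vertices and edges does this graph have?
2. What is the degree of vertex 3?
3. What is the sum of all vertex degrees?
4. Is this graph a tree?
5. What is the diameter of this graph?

Count: 8 vertices, 10 edges.
Vertex 3 has neighbors [2, 4, 5], degree = 3.
Handshaking lemma: 2 * 10 = 20.
A tree on 8 vertices has 7 edges. This graph has 10 edges (3 extra). Not a tree.
Diameter (longest shortest path) = 3.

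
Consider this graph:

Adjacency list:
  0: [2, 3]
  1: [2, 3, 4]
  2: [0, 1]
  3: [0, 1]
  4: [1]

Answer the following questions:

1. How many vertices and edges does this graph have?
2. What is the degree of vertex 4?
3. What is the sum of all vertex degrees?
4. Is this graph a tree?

Count: 5 vertices, 5 edges.
Vertex 4 has neighbors [1], degree = 1.
Handshaking lemma: 2 * 5 = 10.
A tree on 5 vertices has 4 edges. This graph has 5 edges (1 extra). Not a tree.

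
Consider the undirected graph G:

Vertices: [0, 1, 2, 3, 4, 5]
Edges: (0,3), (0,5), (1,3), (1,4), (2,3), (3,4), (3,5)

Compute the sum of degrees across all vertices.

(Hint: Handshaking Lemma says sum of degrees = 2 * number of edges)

Count edges: 7 edges.
By Handshaking Lemma: sum of degrees = 2 * 7 = 14.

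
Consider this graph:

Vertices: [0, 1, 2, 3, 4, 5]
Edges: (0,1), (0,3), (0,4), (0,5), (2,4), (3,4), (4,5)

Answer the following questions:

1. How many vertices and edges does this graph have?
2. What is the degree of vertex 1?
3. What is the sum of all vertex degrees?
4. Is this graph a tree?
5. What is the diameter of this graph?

Count: 6 vertices, 7 edges.
Vertex 1 has neighbors [0], degree = 1.
Handshaking lemma: 2 * 7 = 14.
A tree on 6 vertices has 5 edges. This graph has 7 edges (2 extra). Not a tree.
Diameter (longest shortest path) = 3.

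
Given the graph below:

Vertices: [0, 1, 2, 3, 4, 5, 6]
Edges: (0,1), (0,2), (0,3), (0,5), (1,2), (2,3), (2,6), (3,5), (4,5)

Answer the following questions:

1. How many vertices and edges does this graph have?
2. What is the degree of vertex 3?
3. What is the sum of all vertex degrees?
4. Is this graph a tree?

Count: 7 vertices, 9 edges.
Vertex 3 has neighbors [0, 2, 5], degree = 3.
Handshaking lemma: 2 * 9 = 18.
A tree on 7 vertices has 6 edges. This graph has 9 edges (3 extra). Not a tree.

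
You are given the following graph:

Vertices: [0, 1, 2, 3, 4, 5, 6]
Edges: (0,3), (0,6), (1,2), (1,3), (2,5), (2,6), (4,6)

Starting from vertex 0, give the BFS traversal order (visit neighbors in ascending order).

BFS from vertex 0 (neighbors processed in ascending order):
Visit order: 0, 3, 6, 1, 2, 4, 5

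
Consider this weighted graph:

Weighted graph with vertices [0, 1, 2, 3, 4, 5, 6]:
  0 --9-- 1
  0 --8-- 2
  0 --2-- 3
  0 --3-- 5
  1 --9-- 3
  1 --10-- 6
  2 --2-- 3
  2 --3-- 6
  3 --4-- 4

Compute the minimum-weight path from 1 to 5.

Using Dijkstra's algorithm from vertex 1:
Shortest path: 1 -> 0 -> 5
Total weight: 9 + 3 = 12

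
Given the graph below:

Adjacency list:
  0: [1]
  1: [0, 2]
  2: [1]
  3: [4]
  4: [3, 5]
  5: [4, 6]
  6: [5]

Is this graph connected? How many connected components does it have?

Checking connectivity: the graph has 2 connected component(s).
Components: [[0, 1, 2], [3, 4, 5, 6]]. The graph is NOT connected.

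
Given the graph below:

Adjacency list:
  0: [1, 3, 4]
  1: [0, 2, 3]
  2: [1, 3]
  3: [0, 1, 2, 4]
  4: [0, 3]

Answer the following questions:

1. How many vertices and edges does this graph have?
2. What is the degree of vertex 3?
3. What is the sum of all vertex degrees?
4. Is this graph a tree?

Count: 5 vertices, 7 edges.
Vertex 3 has neighbors [0, 1, 2, 4], degree = 4.
Handshaking lemma: 2 * 7 = 14.
A tree on 5 vertices has 4 edges. This graph has 7 edges (3 extra). Not a tree.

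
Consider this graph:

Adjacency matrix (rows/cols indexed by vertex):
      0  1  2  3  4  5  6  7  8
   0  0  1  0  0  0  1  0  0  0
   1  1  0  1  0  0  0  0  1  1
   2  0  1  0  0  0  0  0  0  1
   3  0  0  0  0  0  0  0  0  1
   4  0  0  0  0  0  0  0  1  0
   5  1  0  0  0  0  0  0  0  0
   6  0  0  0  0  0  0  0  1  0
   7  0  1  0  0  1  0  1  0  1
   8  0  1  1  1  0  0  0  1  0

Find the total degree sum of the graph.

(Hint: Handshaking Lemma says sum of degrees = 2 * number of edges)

Count edges: 10 edges.
By Handshaking Lemma: sum of degrees = 2 * 10 = 20.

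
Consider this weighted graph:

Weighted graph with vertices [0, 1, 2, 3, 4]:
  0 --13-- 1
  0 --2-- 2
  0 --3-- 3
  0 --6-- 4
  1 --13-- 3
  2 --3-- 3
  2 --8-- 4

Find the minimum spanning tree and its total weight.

Applying Kruskal's algorithm (sort edges by weight, add if no cycle):
  Add (0,2) w=2
  Add (0,3) w=3
  Skip (2,3) w=3 (creates cycle)
  Add (0,4) w=6
  Skip (2,4) w=8 (creates cycle)
  Add (0,1) w=13
  Skip (1,3) w=13 (creates cycle)
MST weight = 24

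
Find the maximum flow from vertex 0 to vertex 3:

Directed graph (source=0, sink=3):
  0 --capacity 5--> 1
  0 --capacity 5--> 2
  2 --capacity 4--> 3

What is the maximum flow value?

Computing max flow:
  Flow on (0->2): 4/5
  Flow on (2->3): 4/4
Maximum flow = 4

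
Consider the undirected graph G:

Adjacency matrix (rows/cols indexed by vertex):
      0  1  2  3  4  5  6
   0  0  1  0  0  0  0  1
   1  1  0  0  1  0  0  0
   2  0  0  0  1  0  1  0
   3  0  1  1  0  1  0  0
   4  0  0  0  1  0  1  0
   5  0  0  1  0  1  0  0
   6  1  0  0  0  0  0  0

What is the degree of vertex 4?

Vertex 4 has neighbors [3, 5], so deg(4) = 2.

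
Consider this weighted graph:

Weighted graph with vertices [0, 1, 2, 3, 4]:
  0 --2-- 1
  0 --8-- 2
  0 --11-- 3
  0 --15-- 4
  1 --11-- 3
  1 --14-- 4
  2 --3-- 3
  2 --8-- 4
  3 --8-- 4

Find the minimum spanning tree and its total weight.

Applying Kruskal's algorithm (sort edges by weight, add if no cycle):
  Add (0,1) w=2
  Add (2,3) w=3
  Add (0,2) w=8
  Add (2,4) w=8
  Skip (3,4) w=8 (creates cycle)
  Skip (0,3) w=11 (creates cycle)
  Skip (1,3) w=11 (creates cycle)
  Skip (1,4) w=14 (creates cycle)
  Skip (0,4) w=15 (creates cycle)
MST weight = 21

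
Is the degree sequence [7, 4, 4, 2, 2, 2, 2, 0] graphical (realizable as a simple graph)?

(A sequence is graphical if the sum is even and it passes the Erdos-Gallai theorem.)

Sum of degrees = 23. Sum is odd, so the sequence is NOT graphical.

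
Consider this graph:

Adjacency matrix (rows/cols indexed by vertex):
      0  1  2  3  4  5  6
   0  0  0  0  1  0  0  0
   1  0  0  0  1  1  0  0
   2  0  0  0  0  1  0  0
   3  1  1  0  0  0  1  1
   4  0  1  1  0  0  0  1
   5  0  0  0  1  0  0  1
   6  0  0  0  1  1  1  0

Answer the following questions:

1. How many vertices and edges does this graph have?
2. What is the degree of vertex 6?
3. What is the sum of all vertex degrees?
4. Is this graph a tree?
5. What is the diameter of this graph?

Count: 7 vertices, 8 edges.
Vertex 6 has neighbors [3, 4, 5], degree = 3.
Handshaking lemma: 2 * 8 = 16.
A tree on 7 vertices has 6 edges. This graph has 8 edges (2 extra). Not a tree.
Diameter (longest shortest path) = 4.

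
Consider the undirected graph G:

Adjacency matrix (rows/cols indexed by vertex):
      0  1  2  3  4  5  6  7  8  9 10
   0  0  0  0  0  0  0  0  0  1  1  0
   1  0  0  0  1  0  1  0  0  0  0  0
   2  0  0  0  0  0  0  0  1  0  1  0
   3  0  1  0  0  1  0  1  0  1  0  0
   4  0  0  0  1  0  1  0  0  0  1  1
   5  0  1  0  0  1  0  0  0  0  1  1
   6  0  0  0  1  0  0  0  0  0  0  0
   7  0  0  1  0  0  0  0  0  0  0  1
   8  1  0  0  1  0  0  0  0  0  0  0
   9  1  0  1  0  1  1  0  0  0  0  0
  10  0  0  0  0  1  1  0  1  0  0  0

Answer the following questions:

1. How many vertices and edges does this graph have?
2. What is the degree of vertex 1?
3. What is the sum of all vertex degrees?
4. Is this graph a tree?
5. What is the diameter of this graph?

Count: 11 vertices, 15 edges.
Vertex 1 has neighbors [3, 5], degree = 2.
Handshaking lemma: 2 * 15 = 30.
A tree on 11 vertices has 10 edges. This graph has 15 edges (5 extra). Not a tree.
Diameter (longest shortest path) = 4.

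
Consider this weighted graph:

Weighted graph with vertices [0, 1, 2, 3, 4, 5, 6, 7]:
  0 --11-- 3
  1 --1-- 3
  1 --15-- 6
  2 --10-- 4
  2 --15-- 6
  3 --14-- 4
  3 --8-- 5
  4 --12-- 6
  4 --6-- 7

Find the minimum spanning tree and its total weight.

Applying Kruskal's algorithm (sort edges by weight, add if no cycle):
  Add (1,3) w=1
  Add (4,7) w=6
  Add (3,5) w=8
  Add (2,4) w=10
  Add (0,3) w=11
  Add (4,6) w=12
  Add (3,4) w=14
  Skip (1,6) w=15 (creates cycle)
  Skip (2,6) w=15 (creates cycle)
MST weight = 62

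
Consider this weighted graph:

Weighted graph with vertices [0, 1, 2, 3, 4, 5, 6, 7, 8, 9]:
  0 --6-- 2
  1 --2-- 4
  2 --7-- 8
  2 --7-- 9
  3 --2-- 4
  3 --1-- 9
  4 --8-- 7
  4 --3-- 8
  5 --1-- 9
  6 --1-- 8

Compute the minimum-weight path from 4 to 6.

Using Dijkstra's algorithm from vertex 4:
Shortest path: 4 -> 8 -> 6
Total weight: 3 + 1 = 4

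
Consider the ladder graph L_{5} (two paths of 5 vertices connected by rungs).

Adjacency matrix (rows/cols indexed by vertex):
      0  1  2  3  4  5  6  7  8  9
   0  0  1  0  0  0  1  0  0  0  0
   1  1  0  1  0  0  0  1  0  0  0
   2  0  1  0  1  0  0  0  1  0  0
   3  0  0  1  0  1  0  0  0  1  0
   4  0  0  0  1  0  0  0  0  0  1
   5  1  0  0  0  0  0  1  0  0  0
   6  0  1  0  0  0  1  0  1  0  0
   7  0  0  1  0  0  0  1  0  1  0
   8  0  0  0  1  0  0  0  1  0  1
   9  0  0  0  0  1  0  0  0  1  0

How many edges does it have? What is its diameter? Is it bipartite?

Ladder graph L_{5}: 5 rungs + 2 * (5-1) path edges = 5 + 8 = 13 edges.
Diameter = 5.
Ladder graphs are bipartite (alternating coloring along each path).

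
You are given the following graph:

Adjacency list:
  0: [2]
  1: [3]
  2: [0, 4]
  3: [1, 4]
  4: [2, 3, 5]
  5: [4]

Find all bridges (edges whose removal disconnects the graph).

A bridge is an edge whose removal increases the number of connected components.
Bridges found: (0,2), (1,3), (2,4), (3,4), (4,5)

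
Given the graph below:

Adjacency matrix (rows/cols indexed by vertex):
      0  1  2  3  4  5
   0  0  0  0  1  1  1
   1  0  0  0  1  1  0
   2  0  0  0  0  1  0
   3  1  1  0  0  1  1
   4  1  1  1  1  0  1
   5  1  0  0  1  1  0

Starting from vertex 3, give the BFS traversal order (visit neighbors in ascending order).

BFS from vertex 3 (neighbors processed in ascending order):
Visit order: 3, 0, 1, 4, 5, 2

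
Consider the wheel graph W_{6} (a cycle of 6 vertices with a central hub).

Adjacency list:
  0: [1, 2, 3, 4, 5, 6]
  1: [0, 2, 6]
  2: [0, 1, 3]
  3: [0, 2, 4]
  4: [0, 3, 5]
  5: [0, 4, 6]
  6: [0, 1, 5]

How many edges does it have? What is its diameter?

Wheel graph W_{6}: 6 cycle edges + 6 spoke edges = 12 edges.
The hub is distance 1 from all cycle vertices. Max distance between cycle vertices through hub is 2.
Diameter = 2.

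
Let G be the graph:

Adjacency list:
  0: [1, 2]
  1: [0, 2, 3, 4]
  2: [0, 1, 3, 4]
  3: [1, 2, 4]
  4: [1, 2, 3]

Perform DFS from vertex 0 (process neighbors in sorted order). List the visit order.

DFS from vertex 0 (neighbors processed in ascending order):
Visit order: 0, 1, 2, 3, 4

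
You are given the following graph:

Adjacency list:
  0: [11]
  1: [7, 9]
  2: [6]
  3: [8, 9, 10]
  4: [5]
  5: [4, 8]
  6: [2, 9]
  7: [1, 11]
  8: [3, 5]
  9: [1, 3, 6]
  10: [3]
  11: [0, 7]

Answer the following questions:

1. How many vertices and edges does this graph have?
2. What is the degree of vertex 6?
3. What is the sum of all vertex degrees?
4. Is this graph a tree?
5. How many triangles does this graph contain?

Count: 12 vertices, 11 edges.
Vertex 6 has neighbors [2, 9], degree = 2.
Handshaking lemma: 2 * 11 = 22.
A graph is a tree iff it is connected and has exactly n-1 edges. This graph is connected (all 12 vertices in one component) and has 12-1 = 11 edges. It is a tree.
Number of triangles = 0.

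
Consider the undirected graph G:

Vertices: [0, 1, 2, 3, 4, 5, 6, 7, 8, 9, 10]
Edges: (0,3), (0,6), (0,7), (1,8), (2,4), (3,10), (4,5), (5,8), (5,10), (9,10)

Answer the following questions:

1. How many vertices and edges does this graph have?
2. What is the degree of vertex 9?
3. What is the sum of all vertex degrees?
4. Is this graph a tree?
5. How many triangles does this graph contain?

Count: 11 vertices, 10 edges.
Vertex 9 has neighbors [10], degree = 1.
Handshaking lemma: 2 * 10 = 20.
A graph is a tree iff it is connected and has exactly n-1 edges. This graph is connected (all 11 vertices in one component) and has 11-1 = 10 edges. It is a tree.
Number of triangles = 0.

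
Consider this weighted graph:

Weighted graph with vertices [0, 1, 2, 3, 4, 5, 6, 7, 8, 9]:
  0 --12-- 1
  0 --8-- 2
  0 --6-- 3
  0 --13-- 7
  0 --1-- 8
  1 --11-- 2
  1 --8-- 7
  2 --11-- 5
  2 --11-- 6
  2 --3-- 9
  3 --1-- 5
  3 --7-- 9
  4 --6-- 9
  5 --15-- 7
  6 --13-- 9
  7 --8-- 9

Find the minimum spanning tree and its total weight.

Applying Kruskal's algorithm (sort edges by weight, add if no cycle):
  Add (0,8) w=1
  Add (3,5) w=1
  Add (2,9) w=3
  Add (0,3) w=6
  Add (4,9) w=6
  Add (3,9) w=7
  Skip (0,2) w=8 (creates cycle)
  Add (1,7) w=8
  Add (7,9) w=8
  Skip (1,2) w=11 (creates cycle)
  Add (2,6) w=11
  Skip (2,5) w=11 (creates cycle)
  Skip (0,1) w=12 (creates cycle)
  Skip (0,7) w=13 (creates cycle)
  Skip (6,9) w=13 (creates cycle)
  Skip (5,7) w=15 (creates cycle)
MST weight = 51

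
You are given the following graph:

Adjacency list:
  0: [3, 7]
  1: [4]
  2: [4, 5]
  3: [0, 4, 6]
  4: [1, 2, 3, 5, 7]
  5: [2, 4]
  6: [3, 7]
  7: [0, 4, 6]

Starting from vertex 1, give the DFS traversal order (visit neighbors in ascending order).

DFS from vertex 1 (neighbors processed in ascending order):
Visit order: 1, 4, 2, 5, 3, 0, 7, 6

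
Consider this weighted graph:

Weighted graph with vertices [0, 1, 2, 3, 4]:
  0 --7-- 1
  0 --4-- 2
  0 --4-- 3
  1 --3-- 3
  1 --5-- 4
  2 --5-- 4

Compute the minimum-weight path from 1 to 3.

Using Dijkstra's algorithm from vertex 1:
Shortest path: 1 -> 3
Total weight: 3 = 3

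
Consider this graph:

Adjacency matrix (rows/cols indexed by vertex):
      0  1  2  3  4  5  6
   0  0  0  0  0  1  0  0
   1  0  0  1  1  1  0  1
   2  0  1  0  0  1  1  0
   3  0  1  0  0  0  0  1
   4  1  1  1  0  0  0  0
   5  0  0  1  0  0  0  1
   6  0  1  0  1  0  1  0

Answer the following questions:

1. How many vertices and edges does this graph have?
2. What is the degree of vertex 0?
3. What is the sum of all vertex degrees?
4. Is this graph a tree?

Count: 7 vertices, 9 edges.
Vertex 0 has neighbors [4], degree = 1.
Handshaking lemma: 2 * 9 = 18.
A tree on 7 vertices has 6 edges. This graph has 9 edges (3 extra). Not a tree.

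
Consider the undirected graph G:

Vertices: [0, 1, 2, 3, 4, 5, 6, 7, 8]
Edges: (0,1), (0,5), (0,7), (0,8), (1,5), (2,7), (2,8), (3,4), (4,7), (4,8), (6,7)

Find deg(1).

Vertex 1 has neighbors [0, 5], so deg(1) = 2.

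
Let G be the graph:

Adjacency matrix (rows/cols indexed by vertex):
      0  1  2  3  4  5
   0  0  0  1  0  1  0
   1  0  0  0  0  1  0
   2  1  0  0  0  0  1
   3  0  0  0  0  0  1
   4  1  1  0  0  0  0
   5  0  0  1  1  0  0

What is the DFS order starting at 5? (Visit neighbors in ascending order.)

DFS from vertex 5 (neighbors processed in ascending order):
Visit order: 5, 2, 0, 4, 1, 3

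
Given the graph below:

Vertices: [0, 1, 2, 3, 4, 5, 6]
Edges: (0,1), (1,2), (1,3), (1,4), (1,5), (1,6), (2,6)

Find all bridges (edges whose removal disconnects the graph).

A bridge is an edge whose removal increases the number of connected components.
Bridges found: (0,1), (1,3), (1,4), (1,5)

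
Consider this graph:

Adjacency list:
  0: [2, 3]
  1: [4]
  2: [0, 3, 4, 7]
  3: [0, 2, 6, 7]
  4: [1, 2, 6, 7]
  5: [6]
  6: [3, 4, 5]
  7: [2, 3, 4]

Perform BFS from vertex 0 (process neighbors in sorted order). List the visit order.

BFS from vertex 0 (neighbors processed in ascending order):
Visit order: 0, 2, 3, 4, 7, 6, 1, 5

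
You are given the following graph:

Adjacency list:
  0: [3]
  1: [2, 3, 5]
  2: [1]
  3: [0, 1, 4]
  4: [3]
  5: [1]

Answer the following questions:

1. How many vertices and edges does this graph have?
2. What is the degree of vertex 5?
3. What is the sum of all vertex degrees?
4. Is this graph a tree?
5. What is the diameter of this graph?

Count: 6 vertices, 5 edges.
Vertex 5 has neighbors [1], degree = 1.
Handshaking lemma: 2 * 5 = 10.
A graph is a tree iff it is connected and has exactly n-1 edges. This graph is connected (all 6 vertices in one component) and has 6-1 = 5 edges. It is a tree.
Diameter (longest shortest path) = 3.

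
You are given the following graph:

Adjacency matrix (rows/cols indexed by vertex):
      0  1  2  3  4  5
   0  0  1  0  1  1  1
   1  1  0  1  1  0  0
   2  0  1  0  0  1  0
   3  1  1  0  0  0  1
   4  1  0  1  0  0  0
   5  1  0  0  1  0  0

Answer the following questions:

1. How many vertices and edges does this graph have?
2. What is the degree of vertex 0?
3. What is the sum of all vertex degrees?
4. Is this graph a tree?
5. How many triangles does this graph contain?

Count: 6 vertices, 8 edges.
Vertex 0 has neighbors [1, 3, 4, 5], degree = 4.
Handshaking lemma: 2 * 8 = 16.
A tree on 6 vertices has 5 edges. This graph has 8 edges (3 extra). Not a tree.
Number of triangles = 2.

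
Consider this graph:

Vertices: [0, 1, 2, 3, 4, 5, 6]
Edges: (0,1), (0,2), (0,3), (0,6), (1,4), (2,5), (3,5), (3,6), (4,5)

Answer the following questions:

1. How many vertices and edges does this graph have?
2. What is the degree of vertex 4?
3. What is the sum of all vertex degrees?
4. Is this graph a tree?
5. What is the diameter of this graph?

Count: 7 vertices, 9 edges.
Vertex 4 has neighbors [1, 5], degree = 2.
Handshaking lemma: 2 * 9 = 18.
A tree on 7 vertices has 6 edges. This graph has 9 edges (3 extra). Not a tree.
Diameter (longest shortest path) = 3.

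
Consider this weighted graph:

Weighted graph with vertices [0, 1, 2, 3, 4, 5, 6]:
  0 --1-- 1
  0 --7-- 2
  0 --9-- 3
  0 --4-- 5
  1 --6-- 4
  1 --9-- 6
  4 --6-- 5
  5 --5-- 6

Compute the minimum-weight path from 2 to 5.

Using Dijkstra's algorithm from vertex 2:
Shortest path: 2 -> 0 -> 5
Total weight: 7 + 4 = 11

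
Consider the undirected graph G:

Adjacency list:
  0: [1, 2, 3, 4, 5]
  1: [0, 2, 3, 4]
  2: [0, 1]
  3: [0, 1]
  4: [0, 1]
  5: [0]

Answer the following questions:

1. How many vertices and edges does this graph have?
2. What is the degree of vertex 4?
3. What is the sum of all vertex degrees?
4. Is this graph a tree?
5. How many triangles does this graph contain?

Count: 6 vertices, 8 edges.
Vertex 4 has neighbors [0, 1], degree = 2.
Handshaking lemma: 2 * 8 = 16.
A tree on 6 vertices has 5 edges. This graph has 8 edges (3 extra). Not a tree.
Number of triangles = 3.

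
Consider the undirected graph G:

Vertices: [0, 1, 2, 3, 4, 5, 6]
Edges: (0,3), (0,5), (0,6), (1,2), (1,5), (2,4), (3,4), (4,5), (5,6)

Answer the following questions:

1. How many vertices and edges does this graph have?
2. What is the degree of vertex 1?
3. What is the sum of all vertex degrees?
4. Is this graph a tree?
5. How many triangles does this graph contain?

Count: 7 vertices, 9 edges.
Vertex 1 has neighbors [2, 5], degree = 2.
Handshaking lemma: 2 * 9 = 18.
A tree on 7 vertices has 6 edges. This graph has 9 edges (3 extra). Not a tree.
Number of triangles = 1.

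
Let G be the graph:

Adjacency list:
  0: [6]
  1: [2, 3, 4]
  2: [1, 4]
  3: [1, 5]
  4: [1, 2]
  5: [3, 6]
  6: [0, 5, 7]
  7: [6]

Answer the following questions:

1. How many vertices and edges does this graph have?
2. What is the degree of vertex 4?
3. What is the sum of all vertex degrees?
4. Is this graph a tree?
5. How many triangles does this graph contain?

Count: 8 vertices, 8 edges.
Vertex 4 has neighbors [1, 2], degree = 2.
Handshaking lemma: 2 * 8 = 16.
A tree on 8 vertices has 7 edges. This graph has 8 edges (1 extra). Not a tree.
Number of triangles = 1.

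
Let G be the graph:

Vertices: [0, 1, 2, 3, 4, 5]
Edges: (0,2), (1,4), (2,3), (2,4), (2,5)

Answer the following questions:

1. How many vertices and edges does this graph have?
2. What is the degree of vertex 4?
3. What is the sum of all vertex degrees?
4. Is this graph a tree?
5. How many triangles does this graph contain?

Count: 6 vertices, 5 edges.
Vertex 4 has neighbors [1, 2], degree = 2.
Handshaking lemma: 2 * 5 = 10.
A graph is a tree iff it is connected and has exactly n-1 edges. This graph is connected (all 6 vertices in one component) and has 6-1 = 5 edges. It is a tree.
Number of triangles = 0.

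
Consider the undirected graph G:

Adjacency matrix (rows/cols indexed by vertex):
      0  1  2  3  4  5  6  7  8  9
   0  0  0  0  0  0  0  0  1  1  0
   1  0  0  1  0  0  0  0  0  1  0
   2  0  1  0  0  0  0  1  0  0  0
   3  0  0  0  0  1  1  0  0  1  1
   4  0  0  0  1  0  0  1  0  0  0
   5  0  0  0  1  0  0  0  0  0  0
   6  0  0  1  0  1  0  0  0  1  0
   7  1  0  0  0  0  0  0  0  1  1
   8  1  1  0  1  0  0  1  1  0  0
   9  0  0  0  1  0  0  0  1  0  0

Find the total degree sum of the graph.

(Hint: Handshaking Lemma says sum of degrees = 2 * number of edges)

Count edges: 13 edges.
By Handshaking Lemma: sum of degrees = 2 * 13 = 26.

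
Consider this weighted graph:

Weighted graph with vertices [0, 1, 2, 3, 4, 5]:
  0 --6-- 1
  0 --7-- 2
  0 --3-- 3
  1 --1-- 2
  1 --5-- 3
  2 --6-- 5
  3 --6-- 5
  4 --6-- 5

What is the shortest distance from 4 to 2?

Using Dijkstra's algorithm from vertex 4:
Shortest path: 4 -> 5 -> 2
Total weight: 6 + 6 = 12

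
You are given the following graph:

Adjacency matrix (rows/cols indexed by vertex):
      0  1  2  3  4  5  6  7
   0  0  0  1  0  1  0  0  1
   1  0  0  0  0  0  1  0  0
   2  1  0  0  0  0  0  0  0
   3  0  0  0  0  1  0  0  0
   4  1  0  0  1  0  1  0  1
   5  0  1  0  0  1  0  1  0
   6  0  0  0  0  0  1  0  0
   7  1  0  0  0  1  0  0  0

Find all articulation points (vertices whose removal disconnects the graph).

An articulation point is a vertex whose removal disconnects the graph.
Articulation points: [0, 4, 5]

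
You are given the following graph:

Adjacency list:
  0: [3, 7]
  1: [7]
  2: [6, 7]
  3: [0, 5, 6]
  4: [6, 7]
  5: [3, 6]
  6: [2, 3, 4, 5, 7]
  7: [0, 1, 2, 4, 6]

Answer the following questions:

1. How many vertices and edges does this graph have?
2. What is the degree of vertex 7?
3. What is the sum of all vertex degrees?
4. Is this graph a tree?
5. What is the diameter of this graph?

Count: 8 vertices, 11 edges.
Vertex 7 has neighbors [0, 1, 2, 4, 6], degree = 5.
Handshaking lemma: 2 * 11 = 22.
A tree on 8 vertices has 7 edges. This graph has 11 edges (4 extra). Not a tree.
Diameter (longest shortest path) = 3.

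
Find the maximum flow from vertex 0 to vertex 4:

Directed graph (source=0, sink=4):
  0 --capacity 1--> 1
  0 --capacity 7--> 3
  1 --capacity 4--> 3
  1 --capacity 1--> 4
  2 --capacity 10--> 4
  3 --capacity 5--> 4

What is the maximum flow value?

Computing max flow:
  Flow on (0->1): 1/1
  Flow on (0->3): 5/7
  Flow on (1->4): 1/1
  Flow on (3->4): 5/5
Maximum flow = 6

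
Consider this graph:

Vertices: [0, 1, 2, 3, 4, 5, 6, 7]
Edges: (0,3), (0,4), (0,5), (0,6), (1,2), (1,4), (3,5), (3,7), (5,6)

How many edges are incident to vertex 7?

Vertex 7 has neighbors [3], so deg(7) = 1.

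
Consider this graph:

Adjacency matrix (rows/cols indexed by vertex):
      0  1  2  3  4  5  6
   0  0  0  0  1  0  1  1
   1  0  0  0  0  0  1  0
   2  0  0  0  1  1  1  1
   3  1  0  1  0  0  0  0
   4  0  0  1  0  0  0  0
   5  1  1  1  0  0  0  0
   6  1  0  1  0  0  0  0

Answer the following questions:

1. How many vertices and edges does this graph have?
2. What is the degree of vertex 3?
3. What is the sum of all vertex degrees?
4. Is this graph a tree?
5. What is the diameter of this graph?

Count: 7 vertices, 8 edges.
Vertex 3 has neighbors [0, 2], degree = 2.
Handshaking lemma: 2 * 8 = 16.
A tree on 7 vertices has 6 edges. This graph has 8 edges (2 extra). Not a tree.
Diameter (longest shortest path) = 3.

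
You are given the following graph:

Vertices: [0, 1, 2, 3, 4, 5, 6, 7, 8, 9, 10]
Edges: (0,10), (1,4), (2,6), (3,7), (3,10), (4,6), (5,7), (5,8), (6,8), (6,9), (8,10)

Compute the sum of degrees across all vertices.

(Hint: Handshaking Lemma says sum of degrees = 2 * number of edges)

Count edges: 11 edges.
By Handshaking Lemma: sum of degrees = 2 * 11 = 22.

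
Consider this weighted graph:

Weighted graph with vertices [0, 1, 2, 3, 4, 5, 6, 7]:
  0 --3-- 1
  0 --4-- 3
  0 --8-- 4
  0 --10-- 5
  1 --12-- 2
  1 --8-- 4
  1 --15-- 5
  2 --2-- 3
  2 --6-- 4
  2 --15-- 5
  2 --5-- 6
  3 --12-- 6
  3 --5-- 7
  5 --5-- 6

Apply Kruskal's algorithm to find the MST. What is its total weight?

Applying Kruskal's algorithm (sort edges by weight, add if no cycle):
  Add (2,3) w=2
  Add (0,1) w=3
  Add (0,3) w=4
  Add (2,6) w=5
  Add (3,7) w=5
  Add (5,6) w=5
  Add (2,4) w=6
  Skip (0,4) w=8 (creates cycle)
  Skip (1,4) w=8 (creates cycle)
  Skip (0,5) w=10 (creates cycle)
  Skip (1,2) w=12 (creates cycle)
  Skip (3,6) w=12 (creates cycle)
  Skip (1,5) w=15 (creates cycle)
  Skip (2,5) w=15 (creates cycle)
MST weight = 30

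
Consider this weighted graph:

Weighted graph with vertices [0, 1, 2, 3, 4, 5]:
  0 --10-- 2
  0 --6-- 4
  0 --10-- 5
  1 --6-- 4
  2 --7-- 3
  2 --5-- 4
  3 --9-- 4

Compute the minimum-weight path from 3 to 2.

Using Dijkstra's algorithm from vertex 3:
Shortest path: 3 -> 2
Total weight: 7 = 7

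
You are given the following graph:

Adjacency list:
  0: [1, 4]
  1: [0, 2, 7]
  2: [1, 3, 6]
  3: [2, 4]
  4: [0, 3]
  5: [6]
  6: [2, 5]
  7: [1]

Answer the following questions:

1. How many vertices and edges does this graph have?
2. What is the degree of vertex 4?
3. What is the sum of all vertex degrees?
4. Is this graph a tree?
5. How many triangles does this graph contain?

Count: 8 vertices, 8 edges.
Vertex 4 has neighbors [0, 3], degree = 2.
Handshaking lemma: 2 * 8 = 16.
A tree on 8 vertices has 7 edges. This graph has 8 edges (1 extra). Not a tree.
Number of triangles = 0.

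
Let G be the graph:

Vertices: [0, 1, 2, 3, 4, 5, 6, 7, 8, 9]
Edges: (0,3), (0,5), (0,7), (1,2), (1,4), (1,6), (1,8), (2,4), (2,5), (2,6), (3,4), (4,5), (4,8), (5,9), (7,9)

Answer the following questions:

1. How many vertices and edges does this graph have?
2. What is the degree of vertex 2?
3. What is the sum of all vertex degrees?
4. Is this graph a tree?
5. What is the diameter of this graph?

Count: 10 vertices, 15 edges.
Vertex 2 has neighbors [1, 4, 5, 6], degree = 4.
Handshaking lemma: 2 * 15 = 30.
A tree on 10 vertices has 9 edges. This graph has 15 edges (6 extra). Not a tree.
Diameter (longest shortest path) = 4.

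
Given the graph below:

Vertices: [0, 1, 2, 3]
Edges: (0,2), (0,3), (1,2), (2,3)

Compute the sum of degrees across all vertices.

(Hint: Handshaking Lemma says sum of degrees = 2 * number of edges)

Count edges: 4 edges.
By Handshaking Lemma: sum of degrees = 2 * 4 = 8.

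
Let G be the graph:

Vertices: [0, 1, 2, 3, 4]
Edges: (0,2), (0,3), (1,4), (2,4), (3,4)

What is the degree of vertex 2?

Vertex 2 has neighbors [0, 4], so deg(2) = 2.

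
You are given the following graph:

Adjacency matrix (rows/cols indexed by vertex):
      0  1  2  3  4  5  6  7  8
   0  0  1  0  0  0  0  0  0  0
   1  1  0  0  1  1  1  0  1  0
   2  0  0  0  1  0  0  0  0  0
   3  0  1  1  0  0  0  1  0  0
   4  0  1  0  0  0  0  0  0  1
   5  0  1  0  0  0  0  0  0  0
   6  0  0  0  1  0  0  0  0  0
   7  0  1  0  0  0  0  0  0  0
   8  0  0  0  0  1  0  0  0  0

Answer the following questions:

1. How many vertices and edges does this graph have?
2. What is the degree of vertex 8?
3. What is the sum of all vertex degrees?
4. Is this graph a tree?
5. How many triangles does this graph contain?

Count: 9 vertices, 8 edges.
Vertex 8 has neighbors [4], degree = 1.
Handshaking lemma: 2 * 8 = 16.
A graph is a tree iff it is connected and has exactly n-1 edges. This graph is connected (all 9 vertices in one component) and has 9-1 = 8 edges. It is a tree.
Number of triangles = 0.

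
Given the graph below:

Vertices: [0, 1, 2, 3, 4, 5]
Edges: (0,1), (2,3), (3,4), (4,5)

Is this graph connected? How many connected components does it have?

Checking connectivity: the graph has 2 connected component(s).
Components: [[0, 1], [2, 3, 4, 5]]. The graph is NOT connected.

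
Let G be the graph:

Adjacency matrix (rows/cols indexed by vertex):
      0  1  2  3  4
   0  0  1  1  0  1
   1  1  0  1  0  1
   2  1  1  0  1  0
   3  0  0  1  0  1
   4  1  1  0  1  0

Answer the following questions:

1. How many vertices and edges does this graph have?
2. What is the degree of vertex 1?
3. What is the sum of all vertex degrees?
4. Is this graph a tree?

Count: 5 vertices, 7 edges.
Vertex 1 has neighbors [0, 2, 4], degree = 3.
Handshaking lemma: 2 * 7 = 14.
A tree on 5 vertices has 4 edges. This graph has 7 edges (3 extra). Not a tree.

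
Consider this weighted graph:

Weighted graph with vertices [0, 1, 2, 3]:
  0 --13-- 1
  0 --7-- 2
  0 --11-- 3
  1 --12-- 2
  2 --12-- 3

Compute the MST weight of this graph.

Applying Kruskal's algorithm (sort edges by weight, add if no cycle):
  Add (0,2) w=7
  Add (0,3) w=11
  Add (1,2) w=12
  Skip (2,3) w=12 (creates cycle)
  Skip (0,1) w=13 (creates cycle)
MST weight = 30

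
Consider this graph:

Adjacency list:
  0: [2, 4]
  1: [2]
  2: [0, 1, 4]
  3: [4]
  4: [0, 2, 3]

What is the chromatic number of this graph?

The graph has a maximum clique of size 3 (lower bound on chromatic number).
A valid 3-coloring: {0: 2, 1: 1, 2: 0, 3: 0, 4: 1}.
Chromatic number = 3.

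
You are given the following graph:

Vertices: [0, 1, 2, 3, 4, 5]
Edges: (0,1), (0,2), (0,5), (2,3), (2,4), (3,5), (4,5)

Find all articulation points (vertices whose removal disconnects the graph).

An articulation point is a vertex whose removal disconnects the graph.
Articulation points: [0]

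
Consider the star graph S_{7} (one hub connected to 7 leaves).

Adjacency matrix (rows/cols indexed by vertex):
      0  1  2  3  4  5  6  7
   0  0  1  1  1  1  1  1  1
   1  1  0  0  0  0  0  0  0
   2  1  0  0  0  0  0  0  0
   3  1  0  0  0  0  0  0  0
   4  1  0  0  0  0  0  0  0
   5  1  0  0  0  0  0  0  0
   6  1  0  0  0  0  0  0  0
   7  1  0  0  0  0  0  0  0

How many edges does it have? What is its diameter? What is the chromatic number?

Star graph S_{7}: the hub connects to all 7 leaves.
Edges = 7.
Diameter = 2 (any leaf to hub is 1, leaf to leaf through hub is 2).
Star graphs are bipartite (hub vs leaves), so chromatic number = 2.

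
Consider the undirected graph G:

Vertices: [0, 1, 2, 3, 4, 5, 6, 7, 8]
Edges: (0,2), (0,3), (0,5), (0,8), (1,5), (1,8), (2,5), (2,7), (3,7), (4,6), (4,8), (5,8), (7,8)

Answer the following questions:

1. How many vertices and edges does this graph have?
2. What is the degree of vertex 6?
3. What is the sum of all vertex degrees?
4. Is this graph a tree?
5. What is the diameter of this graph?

Count: 9 vertices, 13 edges.
Vertex 6 has neighbors [4], degree = 1.
Handshaking lemma: 2 * 13 = 26.
A tree on 9 vertices has 8 edges. This graph has 13 edges (5 extra). Not a tree.
Diameter (longest shortest path) = 4.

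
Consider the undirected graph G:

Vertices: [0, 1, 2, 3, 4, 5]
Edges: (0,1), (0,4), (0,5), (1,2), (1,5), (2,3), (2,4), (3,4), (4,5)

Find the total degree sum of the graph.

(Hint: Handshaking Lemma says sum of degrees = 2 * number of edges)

Count edges: 9 edges.
By Handshaking Lemma: sum of degrees = 2 * 9 = 18.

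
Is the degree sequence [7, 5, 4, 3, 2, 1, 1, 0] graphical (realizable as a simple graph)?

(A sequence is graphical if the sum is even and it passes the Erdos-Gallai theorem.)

Sum of degrees = 23. Sum is odd, so the sequence is NOT graphical.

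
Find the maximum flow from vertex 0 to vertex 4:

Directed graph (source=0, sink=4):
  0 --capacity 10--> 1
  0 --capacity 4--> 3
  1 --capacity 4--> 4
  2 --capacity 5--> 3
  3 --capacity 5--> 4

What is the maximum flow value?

Computing max flow:
  Flow on (0->1): 4/10
  Flow on (0->3): 4/4
  Flow on (1->4): 4/4
  Flow on (3->4): 4/5
Maximum flow = 8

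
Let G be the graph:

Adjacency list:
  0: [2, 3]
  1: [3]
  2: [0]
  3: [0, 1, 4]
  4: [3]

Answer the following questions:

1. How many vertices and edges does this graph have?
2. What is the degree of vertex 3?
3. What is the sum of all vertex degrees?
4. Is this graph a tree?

Count: 5 vertices, 4 edges.
Vertex 3 has neighbors [0, 1, 4], degree = 3.
Handshaking lemma: 2 * 4 = 8.
A graph is a tree iff it is connected and has exactly n-1 edges. This graph is connected (all 5 vertices in one component) and has 5-1 = 4 edges. It is a tree.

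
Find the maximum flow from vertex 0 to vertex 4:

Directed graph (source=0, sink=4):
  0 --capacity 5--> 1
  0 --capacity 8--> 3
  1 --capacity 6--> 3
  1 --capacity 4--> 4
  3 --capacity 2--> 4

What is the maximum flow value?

Computing max flow:
  Flow on (0->1): 4/5
  Flow on (0->3): 2/8
  Flow on (1->4): 4/4
  Flow on (3->4): 2/2
Maximum flow = 6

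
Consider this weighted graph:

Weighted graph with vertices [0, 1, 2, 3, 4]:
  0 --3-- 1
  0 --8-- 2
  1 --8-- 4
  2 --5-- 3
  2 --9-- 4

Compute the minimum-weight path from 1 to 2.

Using Dijkstra's algorithm from vertex 1:
Shortest path: 1 -> 0 -> 2
Total weight: 3 + 8 = 11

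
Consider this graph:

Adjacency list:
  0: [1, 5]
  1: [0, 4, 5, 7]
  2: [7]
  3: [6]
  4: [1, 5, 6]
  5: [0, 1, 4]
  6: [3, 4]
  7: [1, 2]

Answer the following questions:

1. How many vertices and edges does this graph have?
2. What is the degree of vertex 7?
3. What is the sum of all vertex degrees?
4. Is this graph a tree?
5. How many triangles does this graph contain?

Count: 8 vertices, 9 edges.
Vertex 7 has neighbors [1, 2], degree = 2.
Handshaking lemma: 2 * 9 = 18.
A tree on 8 vertices has 7 edges. This graph has 9 edges (2 extra). Not a tree.
Number of triangles = 2.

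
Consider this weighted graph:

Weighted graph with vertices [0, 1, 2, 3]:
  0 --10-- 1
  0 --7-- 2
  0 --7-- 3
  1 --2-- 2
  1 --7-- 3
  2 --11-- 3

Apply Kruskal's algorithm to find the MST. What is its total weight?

Applying Kruskal's algorithm (sort edges by weight, add if no cycle):
  Add (1,2) w=2
  Add (0,3) w=7
  Add (0,2) w=7
  Skip (1,3) w=7 (creates cycle)
  Skip (0,1) w=10 (creates cycle)
  Skip (2,3) w=11 (creates cycle)
MST weight = 16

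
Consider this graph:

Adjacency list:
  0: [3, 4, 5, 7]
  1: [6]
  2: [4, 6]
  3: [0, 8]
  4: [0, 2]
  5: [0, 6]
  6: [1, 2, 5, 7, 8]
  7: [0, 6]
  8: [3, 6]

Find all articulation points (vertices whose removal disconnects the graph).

An articulation point is a vertex whose removal disconnects the graph.
Articulation points: [6]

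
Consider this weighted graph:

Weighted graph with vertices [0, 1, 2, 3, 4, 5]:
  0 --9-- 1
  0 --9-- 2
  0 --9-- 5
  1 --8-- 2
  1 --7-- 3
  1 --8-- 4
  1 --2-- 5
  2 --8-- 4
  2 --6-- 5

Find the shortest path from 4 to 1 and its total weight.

Using Dijkstra's algorithm from vertex 4:
Shortest path: 4 -> 1
Total weight: 8 = 8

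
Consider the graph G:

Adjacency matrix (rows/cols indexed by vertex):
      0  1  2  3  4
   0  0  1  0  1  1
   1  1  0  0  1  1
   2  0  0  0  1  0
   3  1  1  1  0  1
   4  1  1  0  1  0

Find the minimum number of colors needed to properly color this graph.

The graph has a maximum clique of size 4 (lower bound on chromatic number).
A valid 4-coloring: {0: 1, 1: 2, 2: 1, 3: 0, 4: 3}.
Chromatic number = 4.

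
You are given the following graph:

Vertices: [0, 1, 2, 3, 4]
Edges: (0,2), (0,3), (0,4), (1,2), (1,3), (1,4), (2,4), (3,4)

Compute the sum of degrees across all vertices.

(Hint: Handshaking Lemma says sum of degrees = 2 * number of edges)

Count edges: 8 edges.
By Handshaking Lemma: sum of degrees = 2 * 8 = 16.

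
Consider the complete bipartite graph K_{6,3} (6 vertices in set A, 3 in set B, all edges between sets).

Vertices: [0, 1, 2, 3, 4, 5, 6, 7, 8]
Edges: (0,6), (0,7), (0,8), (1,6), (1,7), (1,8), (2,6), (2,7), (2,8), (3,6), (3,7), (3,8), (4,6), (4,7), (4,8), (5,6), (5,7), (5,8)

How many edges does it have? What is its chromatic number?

K_{6,3} has 6 * 3 = 18 edges.
Bipartite graphs have chromatic number 2 (color each partition differently).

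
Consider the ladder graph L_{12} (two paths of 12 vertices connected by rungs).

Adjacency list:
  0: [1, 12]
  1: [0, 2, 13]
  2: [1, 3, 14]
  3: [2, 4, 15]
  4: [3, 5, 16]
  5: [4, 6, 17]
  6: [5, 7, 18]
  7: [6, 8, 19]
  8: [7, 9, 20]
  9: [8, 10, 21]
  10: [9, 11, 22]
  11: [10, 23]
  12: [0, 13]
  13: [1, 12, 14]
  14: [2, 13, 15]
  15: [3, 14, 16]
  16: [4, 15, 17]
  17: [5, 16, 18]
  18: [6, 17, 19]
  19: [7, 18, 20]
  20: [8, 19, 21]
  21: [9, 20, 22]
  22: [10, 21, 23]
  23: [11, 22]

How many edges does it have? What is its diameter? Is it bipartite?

Ladder graph L_{12}: 12 rungs + 2 * (12-1) path edges = 12 + 22 = 34 edges.
Diameter = 12.
Ladder graphs are bipartite (alternating coloring along each path).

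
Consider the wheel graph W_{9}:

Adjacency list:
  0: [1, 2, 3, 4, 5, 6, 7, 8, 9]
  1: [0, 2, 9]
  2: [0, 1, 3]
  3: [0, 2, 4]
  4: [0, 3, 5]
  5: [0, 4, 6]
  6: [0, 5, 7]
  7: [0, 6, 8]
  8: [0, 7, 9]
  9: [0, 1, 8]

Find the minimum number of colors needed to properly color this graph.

W_{9} = C_{9} plus a hub adjacent to every cycle vertex.
The outer cycle needs 3 colors (odd cycle); the hub is adjacent to all of them so needs a fresh color.
Chromatic number = 3 + 1 = 4.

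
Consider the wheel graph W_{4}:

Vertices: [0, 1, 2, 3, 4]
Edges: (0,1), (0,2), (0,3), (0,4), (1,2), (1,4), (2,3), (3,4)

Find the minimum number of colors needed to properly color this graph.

W_{4} = C_{4} plus a hub adjacent to every cycle vertex.
The outer cycle needs 2 colors (even cycle); the hub is adjacent to all of them so needs a fresh color.
Chromatic number = 2 + 1 = 3.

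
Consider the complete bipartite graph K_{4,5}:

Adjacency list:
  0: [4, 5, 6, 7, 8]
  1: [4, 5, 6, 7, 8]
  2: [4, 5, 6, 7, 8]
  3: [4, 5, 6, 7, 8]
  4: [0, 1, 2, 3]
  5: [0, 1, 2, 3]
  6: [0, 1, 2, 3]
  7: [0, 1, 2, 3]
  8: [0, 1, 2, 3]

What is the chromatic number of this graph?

K_{4,5} is bipartite: vertices split into two independent sets of size 4 and 5.
Color one set 0, the other 1. No adjacent vertices share a color.
Chromatic number = 2.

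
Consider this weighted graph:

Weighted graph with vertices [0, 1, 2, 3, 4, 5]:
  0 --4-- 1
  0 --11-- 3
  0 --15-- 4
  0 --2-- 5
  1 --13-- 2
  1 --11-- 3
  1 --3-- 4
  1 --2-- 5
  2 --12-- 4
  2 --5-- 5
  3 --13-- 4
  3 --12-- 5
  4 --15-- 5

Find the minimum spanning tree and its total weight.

Applying Kruskal's algorithm (sort edges by weight, add if no cycle):
  Add (0,5) w=2
  Add (1,5) w=2
  Add (1,4) w=3
  Skip (0,1) w=4 (creates cycle)
  Add (2,5) w=5
  Add (0,3) w=11
  Skip (1,3) w=11 (creates cycle)
  Skip (2,4) w=12 (creates cycle)
  Skip (3,5) w=12 (creates cycle)
  Skip (1,2) w=13 (creates cycle)
  Skip (3,4) w=13 (creates cycle)
  Skip (0,4) w=15 (creates cycle)
  Skip (4,5) w=15 (creates cycle)
MST weight = 23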